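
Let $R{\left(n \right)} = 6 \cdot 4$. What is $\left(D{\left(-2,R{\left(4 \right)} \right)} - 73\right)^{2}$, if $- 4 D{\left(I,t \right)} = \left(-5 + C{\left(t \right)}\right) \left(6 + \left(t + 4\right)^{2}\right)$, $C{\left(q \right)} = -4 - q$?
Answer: $\frac{166126321}{4} \approx 4.1532 \cdot 10^{7}$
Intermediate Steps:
$R{\left(n \right)} = 24$
$D{\left(I,t \right)} = - \frac{\left(-9 - t\right) \left(6 + \left(4 + t\right)^{2}\right)}{4}$ ($D{\left(I,t \right)} = - \frac{\left(-5 - \left(4 + t\right)\right) \left(6 + \left(t + 4\right)^{2}\right)}{4} = - \frac{\left(-9 - t\right) \left(6 + \left(4 + t\right)^{2}\right)}{4}$)
$\left(D{\left(-2,R{\left(4 \right)} \right)} - 73\right)^{2} = \left(\left(\frac{99}{2} + \frac{24^{3}}{4} + \frac{17 \cdot 24^{2}}{4} + \frac{47}{2} \cdot 24\right) - 73\right)^{2} = \left(\left(\frac{99}{2} + \frac{1}{4} \cdot 13824 + \frac{17}{4} \cdot 576 + 564\right) - 73\right)^{2} = \left(\left(\frac{99}{2} + 3456 + 2448 + 564\right) - 73\right)^{2} = \left(\frac{13035}{2} - 73\right)^{2} = \left(\frac{12889}{2}\right)^{2} = \frac{166126321}{4}$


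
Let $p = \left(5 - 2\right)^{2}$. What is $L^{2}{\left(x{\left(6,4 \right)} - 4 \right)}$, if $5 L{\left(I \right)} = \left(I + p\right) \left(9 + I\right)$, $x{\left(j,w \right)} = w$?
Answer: $\frac{6561}{25} \approx 262.44$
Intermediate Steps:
$p = 9$ ($p = 3^{2} = 9$)
$L{\left(I \right)} = \frac{\left(9 + I\right)^{2}}{5}$ ($L{\left(I \right)} = \frac{\left(I + 9\right) \left(9 + I\right)}{5} = \frac{\left(9 + I\right) \left(9 + I\right)}{5} = \frac{\left(9 + I\right)^{2}}{5}$)
$L^{2}{\left(x{\left(6,4 \right)} - 4 \right)} = \left(\frac{81}{5} + \frac{\left(4 - 4\right)^{2}}{5} + \frac{18 \left(4 - 4\right)}{5}\right)^{2} = \left(\frac{81}{5} + \frac{0^{2}}{5} + \frac{18}{5} \cdot 0\right)^{2} = \left(\frac{81}{5} + \frac{1}{5} \cdot 0 + 0\right)^{2} = \left(\frac{81}{5} + 0 + 0\right)^{2} = \left(\frac{81}{5}\right)^{2} = \frac{6561}{25}$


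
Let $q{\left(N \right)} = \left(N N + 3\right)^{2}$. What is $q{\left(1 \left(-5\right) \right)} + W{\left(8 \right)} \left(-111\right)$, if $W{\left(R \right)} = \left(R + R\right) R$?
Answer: $-13424$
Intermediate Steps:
$W{\left(R \right)} = 2 R^{2}$ ($W{\left(R \right)} = 2 R R = 2 R^{2}$)
$q{\left(N \right)} = \left(3 + N^{2}\right)^{2}$ ($q{\left(N \right)} = \left(N^{2} + 3\right)^{2} = \left(3 + N^{2}\right)^{2}$)
$q{\left(1 \left(-5\right) \right)} + W{\left(8 \right)} \left(-111\right) = \left(3 + \left(1 \left(-5\right)\right)^{2}\right)^{2} + 2 \cdot 8^{2} \left(-111\right) = \left(3 + \left(-5\right)^{2}\right)^{2} + 2 \cdot 64 \left(-111\right) = \left(3 + 25\right)^{2} + 128 \left(-111\right) = 28^{2} - 14208 = 784 - 14208 = -13424$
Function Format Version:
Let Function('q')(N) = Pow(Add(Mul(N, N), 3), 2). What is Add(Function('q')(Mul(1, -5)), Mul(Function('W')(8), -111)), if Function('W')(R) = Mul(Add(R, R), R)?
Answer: -13424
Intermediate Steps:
Function('W')(R) = Mul(2, Pow(R, 2)) (Function('W')(R) = Mul(Mul(2, R), R) = Mul(2, Pow(R, 2)))
Function('q')(N) = Pow(Add(3, Pow(N, 2)), 2) (Function('q')(N) = Pow(Add(Pow(N, 2), 3), 2) = Pow(Add(3, Pow(N, 2)), 2))
Add(Function('q')(Mul(1, -5)), Mul(Function('W')(8), -111)) = Add(Pow(Add(3, Pow(Mul(1, -5), 2)), 2), Mul(Mul(2, Pow(8, 2)), -111)) = Add(Pow(Add(3, Pow(-5, 2)), 2), Mul(Mul(2, 64), -111)) = Add(Pow(Add(3, 25), 2), Mul(128, -111)) = Add(Pow(28, 2), -14208) = Add(784, -14208) = -13424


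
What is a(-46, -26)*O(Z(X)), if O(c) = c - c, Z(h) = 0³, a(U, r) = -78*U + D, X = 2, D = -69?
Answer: 0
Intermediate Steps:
a(U, r) = -69 - 78*U (a(U, r) = -78*U - 69 = -69 - 78*U)
Z(h) = 0
O(c) = 0
a(-46, -26)*O(Z(X)) = (-69 - 78*(-46))*0 = (-69 + 3588)*0 = 3519*0 = 0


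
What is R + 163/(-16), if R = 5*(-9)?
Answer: -883/16 ≈ -55.188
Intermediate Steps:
R = -45
R + 163/(-16) = -45 + 163/(-16) = -45 + 163*(-1/16) = -45 - 163/16 = -883/16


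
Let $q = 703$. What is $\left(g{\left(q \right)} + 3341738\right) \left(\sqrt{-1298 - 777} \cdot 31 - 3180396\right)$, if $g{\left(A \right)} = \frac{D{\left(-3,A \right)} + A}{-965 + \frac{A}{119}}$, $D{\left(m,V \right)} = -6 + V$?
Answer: $- \frac{101083340995708928}{9511} + \frac{14779214149120 i \sqrt{83}}{28533} \approx -1.0628 \cdot 10^{13} + 4.7189 \cdot 10^{9} i$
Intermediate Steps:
$g{\left(A \right)} = \frac{-6 + 2 A}{-965 + \frac{A}{119}}$ ($g{\left(A \right)} = \frac{\left(-6 + A\right) + A}{-965 + \frac{A}{119}} = \frac{-6 + 2 A}{-965 + A \frac{1}{119}} = \frac{-6 + 2 A}{-965 + \frac{A}{119}}$)
$\left(g{\left(q \right)} + 3341738\right) \left(\sqrt{-1298 - 777} \cdot 31 - 3180396\right) = \left(\frac{238 \left(-3 + 703\right)}{-114835 + 703} + 3341738\right) \left(\sqrt{-1298 - 777} \cdot 31 - 3180396\right) = \left(238 \frac{1}{-114132} \cdot 700 + 3341738\right) \left(\sqrt{-2075} \cdot 31 - 3180396\right) = \left(238 \left(- \frac{1}{114132}\right) 700 + 3341738\right) \left(5 i \sqrt{83} \cdot 31 - 3180396\right) = \left(- \frac{41650}{28533} + 3341738\right) \left(155 i \sqrt{83} - 3180396\right) = \frac{95349768704 \left(-3180396 + 155 i \sqrt{83}\right)}{28533} = - \frac{101083340995708928}{9511} + \frac{14779214149120 i \sqrt{83}}{28533}$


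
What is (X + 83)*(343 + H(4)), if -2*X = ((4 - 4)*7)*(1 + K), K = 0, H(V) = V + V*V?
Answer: 30129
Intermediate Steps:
H(V) = V + V**2
X = 0 (X = -(4 - 4)*7*(1 + 0)/2 = -0*7/2 = -0 = -1/2*0 = 0)
(X + 83)*(343 + H(4)) = (0 + 83)*(343 + 4*(1 + 4)) = 83*(343 + 4*5) = 83*(343 + 20) = 83*363 = 30129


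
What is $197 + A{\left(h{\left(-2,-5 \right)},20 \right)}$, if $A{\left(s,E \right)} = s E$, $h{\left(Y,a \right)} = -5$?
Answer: $97$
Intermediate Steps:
$A{\left(s,E \right)} = E s$
$197 + A{\left(h{\left(-2,-5 \right)},20 \right)} = 197 + 20 \left(-5\right) = 197 - 100 = 97$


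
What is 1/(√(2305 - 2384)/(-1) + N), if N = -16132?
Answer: I/(√79 - 16132*I) ≈ -6.1989e-5 + 3.4154e-8*I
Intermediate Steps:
1/(√(2305 - 2384)/(-1) + N) = 1/(√(2305 - 2384)/(-1) - 16132) = 1/(√(-79)*(-1) - 16132) = 1/((I*√79)*(-1) - 16132) = 1/(-I*√79 - 16132) = 1/(-16132 - I*√79)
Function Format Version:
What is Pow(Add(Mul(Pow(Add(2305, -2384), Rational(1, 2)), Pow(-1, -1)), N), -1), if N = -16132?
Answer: Mul(I, Pow(Add(Pow(79, Rational(1, 2)), Mul(-16132, I)), -1)) ≈ Add(-6.1989e-5, Mul(3.4154e-8, I))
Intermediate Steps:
Pow(Add(Mul(Pow(Add(2305, -2384), Rational(1, 2)), Pow(-1, -1)), N), -1) = Pow(Add(Mul(Pow(Add(2305, -2384), Rational(1, 2)), Pow(-1, -1)), -16132), -1) = Pow(Add(Mul(Pow(-79, Rational(1, 2)), -1), -16132), -1) = Pow(Add(Mul(Mul(I, Pow(79, Rational(1, 2))), -1), -16132), -1) = Pow(Add(Mul(-1, I, Pow(79, Rational(1, 2))), -16132), -1) = Pow(Add(-16132, Mul(-1, I, Pow(79, Rational(1, 2)))), -1)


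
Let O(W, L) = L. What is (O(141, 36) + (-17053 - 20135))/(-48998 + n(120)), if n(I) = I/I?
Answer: 37152/48997 ≈ 0.75825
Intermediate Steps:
n(I) = 1
(O(141, 36) + (-17053 - 20135))/(-48998 + n(120)) = (36 + (-17053 - 20135))/(-48998 + 1) = (36 - 37188)/(-48997) = -37152*(-1/48997) = 37152/48997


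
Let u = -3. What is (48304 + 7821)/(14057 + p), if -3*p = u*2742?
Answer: 56125/16799 ≈ 3.3410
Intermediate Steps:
p = 2742 (p = -(-1)*2742 = -1/3*(-8226) = 2742)
(48304 + 7821)/(14057 + p) = (48304 + 7821)/(14057 + 2742) = 56125/16799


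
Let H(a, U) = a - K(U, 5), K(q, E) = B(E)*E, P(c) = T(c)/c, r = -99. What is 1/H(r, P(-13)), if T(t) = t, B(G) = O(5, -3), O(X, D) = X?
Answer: -1/124 ≈ -0.0080645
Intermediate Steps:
B(G) = 5
P(c) = 1 (P(c) = c/c = 1)
K(q, E) = 5*E
H(a, U) = -25 + a (H(a, U) = a - 5*5 = a - 1*25 = a - 25 = -25 + a)
1/H(r, P(-13)) = 1/(-25 - 99) = 1/(-124) = -1/124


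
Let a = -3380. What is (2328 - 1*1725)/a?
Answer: -603/3380 ≈ -0.17840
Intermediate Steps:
(2328 - 1*1725)/a = (2328 - 1*1725)/(-3380) = (2328 - 1725)*(-1/3380) = 603*(-1/3380) = -603/3380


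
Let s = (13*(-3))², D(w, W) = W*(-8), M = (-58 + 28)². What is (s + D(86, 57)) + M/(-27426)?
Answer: 4867965/4571 ≈ 1065.0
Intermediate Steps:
M = 900 (M = (-30)² = 900)
D(w, W) = -8*W
s = 1521 (s = (-39)² = 1521)
(s + D(86, 57)) + M/(-27426) = (1521 - 8*57) + 900/(-27426) = (1521 - 456) + 900*(-1/27426) = 1065 - 150/4571 = 4867965/4571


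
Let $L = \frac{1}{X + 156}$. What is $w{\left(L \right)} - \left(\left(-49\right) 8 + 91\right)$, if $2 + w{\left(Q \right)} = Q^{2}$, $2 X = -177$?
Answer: $\frac{5449279}{18225} \approx 299.0$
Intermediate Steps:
$X = - \frac{177}{2}$ ($X = \frac{1}{2} \left(-177\right) = - \frac{177}{2} \approx -88.5$)
$L = \frac{2}{135}$ ($L = \frac{1}{- \frac{177}{2} + 156} = \frac{1}{\frac{135}{2}} = \frac{2}{135} \approx 0.014815$)
$w{\left(Q \right)} = -2 + Q^{2}$
$w{\left(L \right)} - \left(\left(-49\right) 8 + 91\right) = \left(-2 + \left(\frac{2}{135}\right)^{2}\right) - \left(\left(-49\right) 8 + 91\right) = \left(-2 + \frac{4}{18225}\right) - \left(-392 + 91\right) = - \frac{36446}{18225} - -301 = - \frac{36446}{18225} + 301 = \frac{5449279}{18225}$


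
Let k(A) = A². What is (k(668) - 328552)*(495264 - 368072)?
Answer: 14966937024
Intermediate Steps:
(k(668) - 328552)*(495264 - 368072) = (668² - 328552)*(495264 - 368072) = (446224 - 328552)*127192 = 117672*127192 = 14966937024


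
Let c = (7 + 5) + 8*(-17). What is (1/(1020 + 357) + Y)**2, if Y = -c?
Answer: 29155221001/1896129 ≈ 15376.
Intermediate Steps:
c = -124 (c = 12 - 136 = -124)
Y = 124 (Y = -1*(-124) = 124)
(1/(1020 + 357) + Y)**2 = (1/(1020 + 357) + 124)**2 = (1/1377 + 124)**2 = (170749/1377)**2 = 29155221001/1896129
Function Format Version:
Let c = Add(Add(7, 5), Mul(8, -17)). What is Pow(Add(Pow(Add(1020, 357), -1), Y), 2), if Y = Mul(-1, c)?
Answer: Rational(29155221001, 1896129) ≈ 15376.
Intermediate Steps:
c = -124 (c = Add(12, -136) = -124)
Y = 124 (Y = Mul(-1, -124) = 124)
Pow(Add(Pow(Add(1020, 357), -1), Y), 2) = Pow(Add(Pow(Add(1020, 357), -1), 124), 2) = Pow(Add(Pow(1377, -1), 124), 2) = Pow(Add(Rational(1, 1377), 124), 2) = Pow(Rational(170749, 1377), 2) = Rational(29155221001, 1896129)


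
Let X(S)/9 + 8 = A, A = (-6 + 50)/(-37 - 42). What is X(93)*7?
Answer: -42588/79 ≈ -539.09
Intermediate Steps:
A = -44/79 (A = 44/(-79) = 44*(-1/79) = -44/79 ≈ -0.55696)
X(S) = -6084/79 (X(S) = -72 + 9*(-44/79) = -72 - 396/79 = -6084/79)
X(93)*7 = -6084/79*7 = -42588/79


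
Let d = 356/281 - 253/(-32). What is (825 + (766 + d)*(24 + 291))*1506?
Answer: 1658919883815/4496 ≈ 3.6898e+8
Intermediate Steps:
d = 82485/8992 (d = 356*(1/281) - 253*(-1/32) = 356/281 + 253/32 = 82485/8992 ≈ 9.1732)
(825 + (766 + d)*(24 + 291))*1506 = (825 + (766 + 82485/8992)*(24 + 291))*1506 = (825 + (6970357/8992)*315)*1506 = (825 + 2195662455/8992)*1506 = (2203080855/8992)*1506 = 1658919883815/4496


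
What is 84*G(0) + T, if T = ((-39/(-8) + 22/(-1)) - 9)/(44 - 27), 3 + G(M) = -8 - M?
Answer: -125873/136 ≈ -925.54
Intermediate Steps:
G(M) = -11 - M (G(M) = -3 + (-8 - M) = -11 - M)
T = -209/136 (T = ((-39*(-1/8) + 22*(-1)) - 9)/17 = ((39/8 - 22) - 9)*(1/17) = (-137/8 - 9)*(1/17) = -209/8*1/17 = -209/136 ≈ -1.5368)
84*G(0) + T = 84*(-11 - 1*0) - 209/136 = 84*(-11 + 0) - 209/136 = 84*(-11) - 209/136 = -924 - 209/136 = -125873/136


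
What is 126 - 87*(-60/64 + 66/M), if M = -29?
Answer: 6489/16 ≈ 405.56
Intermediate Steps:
126 - 87*(-60/64 + 66/M) = 126 - 87*(-60/64 + 66/(-29)) = 126 - 87*(-60*1/64 + 66*(-1/29)) = 126 - 87*(-15/16 - 66/29) = 126 - 87*(-1491/464) = 126 + 4473/16 = 6489/16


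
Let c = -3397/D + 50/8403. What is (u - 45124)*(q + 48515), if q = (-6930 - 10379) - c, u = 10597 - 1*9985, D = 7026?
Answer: -13668256397467568/9839913 ≈ -1.3891e+9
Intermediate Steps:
u = 612 (u = 10597 - 9985 = 612)
c = -9397897/19679826 (c = -3397/7026 + 50/8403 = -9397897/19679826 ≈ -0.47754)
q = -340628710337/19679826 (q = (-6930 - 10379) - 1*(-9397897/19679826) = -17309 + 9397897/19679826 = -340628710337/19679826 ≈ -17309.)
(u - 45124)*(q + 48515) = (612 - 45124)*(-340628710337/19679826 + 48515) = -44512*614138048053/19679826 = -13668256397467568/9839913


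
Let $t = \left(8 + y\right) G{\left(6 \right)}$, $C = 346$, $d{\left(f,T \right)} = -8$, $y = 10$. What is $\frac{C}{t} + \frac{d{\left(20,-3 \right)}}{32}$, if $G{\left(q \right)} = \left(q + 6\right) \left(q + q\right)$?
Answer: $- \frac{151}{1296} \approx -0.11651$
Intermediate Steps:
$G{\left(q \right)} = 2 q \left(6 + q\right)$ ($G{\left(q \right)} = \left(6 + q\right) 2 q = 2 q \left(6 + q\right)$)
$t = 2592$ ($t = \left(8 + 10\right) 2 \cdot 6 \left(6 + 6\right) = 18 \cdot 2 \cdot 6 \cdot 12 = 18 \cdot 144 = 2592$)
$\frac{C}{t} + \frac{d{\left(20,-3 \right)}}{32} = \frac{346}{2592} - \frac{8}{32} = 346 \cdot \frac{1}{2592} - \frac{1}{4} = \frac{173}{1296} - \frac{1}{4} = - \frac{151}{1296}$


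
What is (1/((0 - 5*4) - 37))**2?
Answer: 1/3249 ≈ 0.00030779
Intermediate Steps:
(1/((0 - 5*4) - 37))**2 = (1/((0 - 20) - 37))**2 = (1/(-20 - 37))**2 = (1/(-57))**2 = (-1/57)**2 = 1/3249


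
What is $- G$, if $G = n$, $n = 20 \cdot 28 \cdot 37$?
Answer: $-20720$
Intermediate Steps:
$n = 20720$ ($n = 560 \cdot 37 = 20720$)
$G = 20720$
$- G = \left(-1\right) 20720 = -20720$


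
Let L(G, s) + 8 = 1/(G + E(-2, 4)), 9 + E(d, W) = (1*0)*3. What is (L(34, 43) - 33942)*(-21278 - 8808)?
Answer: 25535462414/25 ≈ 1.0214e+9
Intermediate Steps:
E(d, W) = -9 (E(d, W) = -9 + (1*0)*3 = -9 + 0*3 = -9 + 0 = -9)
L(G, s) = -8 + 1/(-9 + G) (L(G, s) = -8 + 1/(G - 9) = -8 + 1/(-9 + G))
(L(34, 43) - 33942)*(-21278 - 8808) = ((73 - 8*34)/(-9 + 34) - 33942)*(-21278 - 8808) = ((73 - 272)/25 - 33942)*(-30086) = ((1/25)*(-199) - 33942)*(-30086) = (-199/25 - 33942)*(-30086) = -848749/25*(-30086) = 25535462414/25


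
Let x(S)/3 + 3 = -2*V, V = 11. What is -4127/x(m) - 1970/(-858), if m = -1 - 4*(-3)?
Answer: 614786/10725 ≈ 57.323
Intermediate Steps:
m = 11 (m = -1 + 12 = 11)
x(S) = -75 (x(S) = -9 + 3*(-2*11) = -9 + 3*(-22) = -9 - 66 = -75)
-4127/x(m) - 1970/(-858) = -4127/(-75) - 1970/(-858) = -4127*(-1/75) - 1970*(-1)/858 = 4127/75 - 1*(-985/429) = 4127/75 + 985/429 = 614786/10725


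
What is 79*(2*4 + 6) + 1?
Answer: 1107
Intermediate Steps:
79*(2*4 + 6) + 1 = 79*(8 + 6) + 1 = 79*14 + 1 = 1106 + 1 = 1107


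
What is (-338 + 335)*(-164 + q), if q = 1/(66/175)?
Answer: 10649/22 ≈ 484.05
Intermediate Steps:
q = 175/66 (q = 1/(66*(1/175)) = 1/(66/175) = 175/66 ≈ 2.6515)
(-338 + 335)*(-164 + q) = (-338 + 335)*(-164 + 175/66) = -3*(-10649/66) = 10649/22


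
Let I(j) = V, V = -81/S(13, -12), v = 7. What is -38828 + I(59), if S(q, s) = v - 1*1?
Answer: -77683/2 ≈ -38842.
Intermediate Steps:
S(q, s) = 6 (S(q, s) = 7 - 1*1 = 7 - 1 = 6)
V = -27/2 (V = -81/6 = -81*⅙ = -27/2 ≈ -13.500)
I(j) = -27/2
-38828 + I(59) = -38828 - 27/2 = -77683/2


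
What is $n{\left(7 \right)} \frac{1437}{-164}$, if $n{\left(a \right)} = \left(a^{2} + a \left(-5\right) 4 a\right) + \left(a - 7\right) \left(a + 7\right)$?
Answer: $\frac{1337847}{164} \approx 8157.6$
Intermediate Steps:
$n{\left(a \right)} = - 19 a^{2} + \left(-7 + a\right) \left(7 + a\right)$ ($n{\left(a \right)} = \left(a^{2} + - 5 a 4 a\right) + \left(-7 + a\right) \left(7 + a\right) = \left(a^{2} + - 20 a a\right) + \left(-7 + a\right) \left(7 + a\right) = \left(a^{2} - 20 a^{2}\right) + \left(-7 + a\right) \left(7 + a\right) = - 19 a^{2} + \left(-7 + a\right) \left(7 + a\right)$)
$n{\left(7 \right)} \frac{1437}{-164} = \left(-49 - 18 \cdot 7^{2}\right) \frac{1437}{-164} = \left(-49 - 882\right) 1437 \left(- \frac{1}{164}\right) = \left(-49 - 882\right) \left(- \frac{1437}{164}\right) = \left(-931\right) \left(- \frac{1437}{164}\right) = \frac{1337847}{164}$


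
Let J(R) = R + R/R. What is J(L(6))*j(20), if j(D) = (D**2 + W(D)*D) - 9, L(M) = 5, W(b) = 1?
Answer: 2466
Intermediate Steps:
J(R) = 1 + R (J(R) = R + 1 = 1 + R)
j(D) = -9 + D + D**2 (j(D) = (D**2 + 1*D) - 9 = (D**2 + D) - 9 = (D + D**2) - 9 = -9 + D + D**2)
J(L(6))*j(20) = (1 + 5)*(-9 + 20 + 20**2) = 6*(-9 + 20 + 400) = 6*411 = 2466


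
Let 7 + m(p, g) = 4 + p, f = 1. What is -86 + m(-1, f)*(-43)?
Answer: 86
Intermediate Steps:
m(p, g) = -3 + p (m(p, g) = -7 + (4 + p) = -3 + p)
-86 + m(-1, f)*(-43) = -86 + (-3 - 1)*(-43) = -86 - 4*(-43) = -86 + 172 = 86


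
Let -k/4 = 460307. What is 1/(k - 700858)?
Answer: -1/2542086 ≈ -3.9338e-7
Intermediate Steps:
k = -1841228 (k = -4*460307 = -1841228)
1/(k - 700858) = 1/(-1841228 - 700858) = 1/(-2542086) = -1/2542086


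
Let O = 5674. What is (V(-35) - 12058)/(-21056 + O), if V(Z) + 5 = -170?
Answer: 12233/15382 ≈ 0.79528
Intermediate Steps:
V(Z) = -175 (V(Z) = -5 - 170 = -175)
(V(-35) - 12058)/(-21056 + O) = (-175 - 12058)/(-21056 + 5674) = -12233/(-15382) = -12233*(-1/15382) = 12233/15382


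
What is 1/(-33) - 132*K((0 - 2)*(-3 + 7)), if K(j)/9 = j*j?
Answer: -2509057/33 ≈ -76032.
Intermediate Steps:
K(j) = 9*j² (K(j) = 9*(j*j) = 9*j²)
1/(-33) - 132*K((0 - 2)*(-3 + 7)) = 1/(-33) - 1188*((0 - 2)*(-3 + 7))² = -1/33 - 1188*(-2*4)² = -1/33 - 1188*(-8)² = -1/33 - 1188*64 = -1/33 - 132*576 = -1/33 - 76032 = -2509057/33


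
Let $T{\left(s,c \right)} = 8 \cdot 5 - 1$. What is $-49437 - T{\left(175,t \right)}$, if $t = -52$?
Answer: $-49476$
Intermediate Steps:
$T{\left(s,c \right)} = 39$ ($T{\left(s,c \right)} = 40 - 1 = 39$)
$-49437 - T{\left(175,t \right)} = -49437 - 39 = -49476$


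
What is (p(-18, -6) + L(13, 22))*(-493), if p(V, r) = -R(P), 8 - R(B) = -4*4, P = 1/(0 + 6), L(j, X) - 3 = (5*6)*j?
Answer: -181917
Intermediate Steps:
L(j, X) = 3 + 30*j (L(j, X) = 3 + (5*6)*j = 3 + 30*j)
P = ⅙ (P = 1/6 = ⅙ ≈ 0.16667)
R(B) = 24 (R(B) = 8 - (-4)*4 = 8 - 1*(-16) = 8 + 16 = 24)
p(V, r) = -24 (p(V, r) = -1*24 = -24)
(p(-18, -6) + L(13, 22))*(-493) = (-24 + (3 + 30*13))*(-493) = (-24 + (3 + 390))*(-493) = (-24 + 393)*(-493) = 369*(-493) = -181917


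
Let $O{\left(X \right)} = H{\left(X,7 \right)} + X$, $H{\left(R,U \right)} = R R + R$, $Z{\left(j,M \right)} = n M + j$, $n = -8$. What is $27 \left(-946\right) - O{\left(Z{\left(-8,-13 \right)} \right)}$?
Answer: $-34950$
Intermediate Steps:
$Z{\left(j,M \right)} = j - 8 M$ ($Z{\left(j,M \right)} = - 8 M + j = j - 8 M$)
$H{\left(R,U \right)} = R + R^{2}$ ($H{\left(R,U \right)} = R^{2} + R = R + R^{2}$)
$O{\left(X \right)} = X + X \left(1 + X\right)$ ($O{\left(X \right)} = X \left(1 + X\right) + X = X + X \left(1 + X\right)$)
$27 \left(-946\right) - O{\left(Z{\left(-8,-13 \right)} \right)} = 27 \left(-946\right) - \left(-8 - -104\right) \left(2 - -96\right) = -25542 - \left(-8 + 104\right) \left(2 + \left(-8 + 104\right)\right) = -25542 - 96 \left(2 + 96\right) = -25542 - 96 \cdot 98 = -25542 - 9408 = -34950$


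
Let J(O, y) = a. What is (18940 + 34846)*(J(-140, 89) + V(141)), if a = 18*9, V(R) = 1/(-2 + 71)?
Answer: 601273694/69 ≈ 8.7141e+6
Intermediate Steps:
V(R) = 1/69
a = 162
J(O, y) = 162
(18940 + 34846)*(J(-140, 89) + V(141)) = (18940 + 34846)*(162 + 1/69) = 53786*(11179/69) = 601273694/69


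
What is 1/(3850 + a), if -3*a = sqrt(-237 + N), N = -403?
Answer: 3465/13340314 + 6*I*sqrt(10)/33350785 ≈ 0.00025974 + 5.6891e-7*I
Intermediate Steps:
a = -8*I*sqrt(10)/3 (a = -sqrt(-237 - 403)/3 = -8*I*sqrt(10)/3 ≈ -8.4327*I)
1/(3850 + a) = 1/(3850 - 8*I*sqrt(10)/3)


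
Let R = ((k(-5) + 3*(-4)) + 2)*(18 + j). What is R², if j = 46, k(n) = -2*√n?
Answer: 327680 + 163840*I*√5 ≈ 3.2768e+5 + 3.6636e+5*I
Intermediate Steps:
R = -640 - 128*I*√5 (R = ((-2*I*√5 + 3*(-4)) + 2)*(18 + 46) = ((-2*I*√5 - 12) + 2)*64 = ((-12 - 2*I*√5) + 2)*64 = (-10 - 2*I*√5)*64 = -640 - 128*I*√5 ≈ -640.0 - 286.22*I)
R² = (-640 - 128*I*√5)²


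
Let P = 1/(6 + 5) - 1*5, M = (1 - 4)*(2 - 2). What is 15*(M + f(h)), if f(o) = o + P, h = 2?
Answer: -480/11 ≈ -43.636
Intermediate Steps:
M = 0 (M = -3*0 = 0)
P = -54/11 (P = 1/11 - 5 = -54/11 ≈ -4.9091)
f(o) = -54/11 + o (f(o) = o - 54/11 = -54/11 + o)
15*(M + f(h)) = 15*(0 + (-54/11 + 2)) = 15*(0 - 32/11) = 15*(-32/11) = -480/11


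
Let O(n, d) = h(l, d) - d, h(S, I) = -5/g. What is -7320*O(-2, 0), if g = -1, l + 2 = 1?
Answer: -36600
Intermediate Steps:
l = -1 (l = -2 + 1 = -1)
h(S, I) = 5 (h(S, I) = -5/(-1) = -5*(-1) = 5)
O(n, d) = 5 - d
-7320*O(-2, 0) = -7320*(5 - 1*0) = -7320*(5 + 0) = -7320*5 = -36600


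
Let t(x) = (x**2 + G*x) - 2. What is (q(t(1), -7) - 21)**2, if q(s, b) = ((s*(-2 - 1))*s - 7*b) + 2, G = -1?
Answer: 324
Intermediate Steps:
t(x) = -2 + x**2 - x (t(x) = (x**2 - x) - 2 = -2 + x**2 - x)
q(s, b) = 2 - 7*b - 3*s**2 (q(s, b) = ((s*(-3))*s - 7*b) + 2 = ((-3*s)*s - 7*b) + 2 = (-3*s**2 - 7*b) + 2 = (-7*b - 3*s**2) + 2 = 2 - 7*b - 3*s**2)
(q(t(1), -7) - 21)**2 = ((2 - 7*(-7) - 3*(-2 + 1**2 - 1*1)**2) - 21)**2 = ((2 + 49 - 3*(-2 + 1 - 1)**2) - 21)**2 = ((2 + 49 - 3*(-2)**2) - 21)**2 = ((2 + 49 - 3*4) - 21)**2 = ((2 + 49 - 12) - 21)**2 = (39 - 21)**2 = 18**2 = 324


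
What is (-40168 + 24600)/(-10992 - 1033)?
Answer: 15568/12025 ≈ 1.2946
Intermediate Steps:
(-40168 + 24600)/(-10992 - 1033) = -15568/(-12025) = -15568*(-1/12025) = 15568/12025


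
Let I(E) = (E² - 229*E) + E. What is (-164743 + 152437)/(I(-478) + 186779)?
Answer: -4102/174749 ≈ -0.023474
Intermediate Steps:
I(E) = E² - 228*E
(-164743 + 152437)/(I(-478) + 186779) = (-164743 + 152437)/(-478*(-228 - 478) + 186779) = -12306/(-478*(-706) + 186779) = -12306/(337468 + 186779) = -12306/524247 = -12306*1/524247 = -4102/174749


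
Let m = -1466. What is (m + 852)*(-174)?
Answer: 106836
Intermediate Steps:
(m + 852)*(-174) = (-1466 + 852)*(-174) = -614*(-174) = 106836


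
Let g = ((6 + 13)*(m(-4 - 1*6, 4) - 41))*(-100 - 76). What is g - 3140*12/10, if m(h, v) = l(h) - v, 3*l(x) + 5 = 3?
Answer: 446824/3 ≈ 1.4894e+5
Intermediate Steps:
l(x) = -2/3 (l(x) = -5/3 + (1/3)*3 = -5/3 + 1 = -2/3)
m(h, v) = -2/3 - v
g = 458128/3 (g = ((6 + 13)*((-2/3 - 1*4) - 41))*(-100 - 76) = (19*((-2/3 - 4) - 41))*(-176) = (19*(-14/3 - 41))*(-176) = (19*(-137/3))*(-176) = -2603/3*(-176) = 458128/3 ≈ 1.5271e+5)
g - 3140*12/10 = 458128/3 - 3140*12/10 = 458128/3 - 3140*12*(1/10) = 458128/3 - 3140*6/5 = 458128/3 - 1*3768 = 458128/3 - 3768 = 446824/3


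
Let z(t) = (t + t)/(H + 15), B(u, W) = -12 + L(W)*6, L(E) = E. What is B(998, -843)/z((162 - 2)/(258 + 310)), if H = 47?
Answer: -1115907/2 ≈ -5.5795e+5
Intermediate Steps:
B(u, W) = -12 + 6*W (B(u, W) = -12 + W*6 = -12 + 6*W)
z(t) = t/31 (z(t) = (t + t)/(47 + 15) = (2*t)/62 = (2*t)*(1/62) = t/31)
B(998, -843)/z((162 - 2)/(258 + 310)) = (-12 + 6*(-843))/((((162 - 2)/(258 + 310))/31)) = (-12 - 5058)/(((160/568)/31)) = -5070/((160*(1/568))/31) = -5070/((1/31)*(20/71)) = -5070/20/2201 = -5070*2201/20 = -1115907/2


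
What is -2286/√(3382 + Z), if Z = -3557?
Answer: 2286*I*√7/35 ≈ 172.81*I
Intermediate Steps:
-2286/√(3382 + Z) = -2286/√(3382 - 3557) = -2286*(-I*√7/35) = -(-2286)*I*√7/35 = 2286*I*√7/35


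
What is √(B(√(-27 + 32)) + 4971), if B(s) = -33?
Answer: √4938 ≈ 70.271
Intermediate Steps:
√(B(√(-27 + 32)) + 4971) = √(-33 + 4971) = √4938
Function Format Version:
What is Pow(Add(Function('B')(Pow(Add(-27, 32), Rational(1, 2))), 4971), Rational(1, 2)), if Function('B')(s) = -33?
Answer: Pow(4938, Rational(1, 2)) ≈ 70.271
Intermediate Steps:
Pow(Add(Function('B')(Pow(Add(-27, 32), Rational(1, 2))), 4971), Rational(1, 2)) = Pow(Add(-33, 4971), Rational(1, 2)) = Pow(4938, Rational(1, 2))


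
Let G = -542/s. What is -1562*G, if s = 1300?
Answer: 211651/325 ≈ 651.23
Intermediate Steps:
G = -271/650 (G = -542/1300 = -542*1/1300 = -271/650 ≈ -0.41692)
-1562*G = -1562*(-271/650) = 211651/325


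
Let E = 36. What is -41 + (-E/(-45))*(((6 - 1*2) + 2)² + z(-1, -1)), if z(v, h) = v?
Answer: -13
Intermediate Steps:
-41 + (-E/(-45))*(((6 - 1*2) + 2)² + z(-1, -1)) = -41 + (-36/(-45))*(((6 - 1*2) + 2)² - 1) = -41 + (-36*(-1)/45)*(((6 - 2) + 2)² - 1) = -41 + (-1*(-⅘))*((4 + 2)² - 1) = -41 + 4*(6² - 1)/5 = -41 + 4*(36 - 1)/5 = -41 + (⅘)*35 = -41 + 28 = -13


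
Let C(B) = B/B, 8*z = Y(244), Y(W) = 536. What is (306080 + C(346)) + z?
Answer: 306148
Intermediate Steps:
z = 67 (z = (1/8)*536 = 67)
C(B) = 1
(306080 + C(346)) + z = (306080 + 1) + 67 = 306081 + 67 = 306148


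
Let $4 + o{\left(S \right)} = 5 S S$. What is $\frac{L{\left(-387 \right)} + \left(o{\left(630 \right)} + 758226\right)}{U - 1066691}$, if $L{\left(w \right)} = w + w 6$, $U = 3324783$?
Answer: $\frac{2740013}{2258092} \approx 1.2134$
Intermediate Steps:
$o{\left(S \right)} = -4 + 5 S^{2}$ ($o{\left(S \right)} = -4 + 5 S S = -4 + 5 S^{2}$)
$L{\left(w \right)} = 7 w$ ($L{\left(w \right)} = w + 6 w = 7 w$)
$\frac{L{\left(-387 \right)} + \left(o{\left(630 \right)} + 758226\right)}{U - 1066691} = \frac{7 \left(-387\right) + \left(\left(-4 + 5 \cdot 630^{2}\right) + 758226\right)}{3324783 - 1066691} = \frac{-2709 + \left(\left(-4 + 5 \cdot 396900\right) + 758226\right)}{2258092} = \left(-2709 + \left(\left(-4 + 1984500\right) + 758226\right)\right) \frac{1}{2258092} = \left(-2709 + \left(1984496 + 758226\right)\right) \frac{1}{2258092} = \left(-2709 + 2742722\right) \frac{1}{2258092} = 2740013 \cdot \frac{1}{2258092} = \frac{2740013}{2258092}$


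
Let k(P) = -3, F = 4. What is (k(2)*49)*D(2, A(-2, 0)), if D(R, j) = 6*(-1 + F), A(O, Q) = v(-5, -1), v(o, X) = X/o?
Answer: -2646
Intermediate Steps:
A(O, Q) = ⅕ (A(O, Q) = -1/(-5) = -1*(-⅕) = ⅕)
D(R, j) = 18 (D(R, j) = 6*(-1 + 4) = 6*3 = 18)
(k(2)*49)*D(2, A(-2, 0)) = -3*49*18 = -147*18 = -2646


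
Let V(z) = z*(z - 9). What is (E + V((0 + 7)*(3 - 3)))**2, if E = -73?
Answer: 5329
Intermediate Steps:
V(z) = z*(-9 + z)
(E + V((0 + 7)*(3 - 3)))**2 = (-73 + ((0 + 7)*(3 - 3))*(-9 + (0 + 7)*(3 - 3)))**2 = (-73 + (7*0)*(-9 + 7*0))**2 = (-73 + 0*(-9 + 0))**2 = (-73 + 0*(-9))**2 = (-73 + 0)**2 = (-73)**2 = 5329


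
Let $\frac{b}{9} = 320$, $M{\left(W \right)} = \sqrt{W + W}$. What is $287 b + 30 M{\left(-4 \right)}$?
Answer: $826560 + 60 i \sqrt{2} \approx 8.2656 \cdot 10^{5} + 84.853 i$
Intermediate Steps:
$M{\left(W \right)} = \sqrt{2} \sqrt{W}$ ($M{\left(W \right)} = \sqrt{2 W} = \sqrt{2} \sqrt{W}$)
$b = 2880$ ($b = 9 \cdot 320 = 2880$)
$287 b + 30 M{\left(-4 \right)} = 287 \cdot 2880 + 30 \sqrt{2} \sqrt{-4} = 826560 + 30 \sqrt{2} \cdot 2 i = 826560 + 30 \cdot 2 i \sqrt{2} = 826560 + 60 i \sqrt{2}$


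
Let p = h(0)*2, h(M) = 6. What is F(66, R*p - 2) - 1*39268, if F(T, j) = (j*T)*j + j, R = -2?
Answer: 5322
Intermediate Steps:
p = 12 (p = 6*2 = 12)
F(T, j) = j + T*j² (F(T, j) = (T*j)*j + j = T*j² + j = j + T*j²)
F(66, R*p - 2) - 1*39268 = (-2*12 - 2)*(1 + 66*(-2*12 - 2)) - 1*39268 = (-24 - 2)*(1 + 66*(-24 - 2)) - 39268 = -26*(1 + 66*(-26)) - 39268 = -26*(1 - 1716) - 39268 = -26*(-1715) - 39268 = 44590 - 39268 = 5322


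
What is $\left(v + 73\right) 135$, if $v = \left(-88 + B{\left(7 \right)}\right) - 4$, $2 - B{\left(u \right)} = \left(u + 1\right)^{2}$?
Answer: $-10935$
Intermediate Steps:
$B{\left(u \right)} = 2 - \left(1 + u\right)^{2}$ ($B{\left(u \right)} = 2 - \left(u + 1\right)^{2} = 2 - \left(1 + u\right)^{2}$)
$v = -154$ ($v = \left(-88 + \left(2 - \left(1 + 7\right)^{2}\right)\right) - 4 = \left(-88 + \left(2 - 8^{2}\right)\right) - 4 = \left(-88 + \left(2 - 64\right)\right) - 4 = \left(-88 - 62\right) - 4 = -150 - 4 = -154$)
$\left(v + 73\right) 135 = \left(-154 + 73\right) 135 = \left(-81\right) 135 = -10935$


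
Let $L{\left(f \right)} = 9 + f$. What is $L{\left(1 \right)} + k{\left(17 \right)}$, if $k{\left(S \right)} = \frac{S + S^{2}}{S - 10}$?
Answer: $\frac{376}{7} \approx 53.714$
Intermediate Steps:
$k{\left(S \right)} = \frac{S + S^{2}}{-10 + S}$
$L{\left(1 \right)} + k{\left(17 \right)} = \left(9 + 1\right) + \frac{17 \left(1 + 17\right)}{-10 + 17} = 10 + 17 \cdot \frac{1}{7} \cdot 18 = 10 + \frac{306}{7} = \frac{376}{7}$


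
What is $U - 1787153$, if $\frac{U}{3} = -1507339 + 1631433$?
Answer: $-1414871$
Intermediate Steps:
$U = 372282$ ($U = 3 \left(-1507339 + 1631433\right) = 3 \cdot 124094 = 372282$)
$U - 1787153 = 372282 - 1787153 = -1414871$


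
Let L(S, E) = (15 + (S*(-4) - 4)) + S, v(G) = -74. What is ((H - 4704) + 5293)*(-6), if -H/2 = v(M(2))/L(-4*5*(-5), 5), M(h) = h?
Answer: -1020438/289 ≈ -3530.9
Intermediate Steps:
L(S, E) = 11 - 3*S (L(S, E) = (15 + (-4*S - 4)) + S = (15 + (-4 - 4*S)) + S = (11 - 4*S) + S = 11 - 3*S)
H = -148/289 (H = -(-148)/(11 - 3*(-4*5)*(-5)) = -(-148)/(11 - (-60)*(-5)) = -(-148)/(11 - 3*100) = -(-148)/(11 - 300) = -(-148)/(-289) = -(-148)*(-1)/289 = -2*74/289 = -148/289 ≈ -0.51211)
((H - 4704) + 5293)*(-6) = ((-148/289 - 4704) + 5293)*(-6) = (-1359604/289 + 5293)*(-6) = (170073/289)*(-6) = -1020438/289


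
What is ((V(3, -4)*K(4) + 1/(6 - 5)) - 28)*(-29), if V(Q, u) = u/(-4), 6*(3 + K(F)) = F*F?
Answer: 2378/3 ≈ 792.67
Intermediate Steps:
K(F) = -3 + F²/6 (K(F) = -3 + (F*F)/6 = -3 + F²/6)
V(Q, u) = -u/4 (V(Q, u) = u*(-¼) = -u/4)
((V(3, -4)*K(4) + 1/(6 - 5)) - 28)*(-29) = (((-¼*(-4))*(-3 + (⅙)*4²) + 1/(6 - 5)) - 28)*(-29) = ((1*(-3 + (⅙)*16) + 1/1) - 28)*(-29) = ((1*(-3 + 8/3) + 1) - 28)*(-29) = ((1*(-⅓) + 1) - 28)*(-29) = ((-⅓ + 1) - 28)*(-29) = (⅔ - 28)*(-29) = -82/3*(-29) = 2378/3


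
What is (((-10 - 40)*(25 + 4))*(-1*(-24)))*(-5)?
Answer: 174000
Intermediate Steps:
(((-10 - 40)*(25 + 4))*(-1*(-24)))*(-5) = (-50*29*24)*(-5) = -1450*24*(-5) = -34800*(-5) = 174000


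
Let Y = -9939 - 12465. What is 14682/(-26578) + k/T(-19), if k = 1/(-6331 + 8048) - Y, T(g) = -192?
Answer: -513616916765/4380904896 ≈ -117.24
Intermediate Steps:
Y = -22404
k = 38467669/1717 (k = 1/(-6331 + 8048) - 1*(-22404) = 1/1717 + 22404 = 38467669/1717 ≈ 22404.)
14682/(-26578) + k/T(-19) = 14682/(-26578) + (38467669/1717)/(-192) = 14682*(-1/26578) + (38467669/1717)*(-1/192) = -7341/13289 - 38467669/329664 = -513616916765/4380904896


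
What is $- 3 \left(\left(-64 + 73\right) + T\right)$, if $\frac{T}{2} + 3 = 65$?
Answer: $-399$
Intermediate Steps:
$T = 124$ ($T = -6 + 2 \cdot 65 = -6 + 130 = 124$)
$- 3 \left(\left(-64 + 73\right) + T\right) = - 3 \left(\left(-64 + 73\right) + 124\right) = - 3 \left(9 + 124\right) = \left(-3\right) 133 = -399$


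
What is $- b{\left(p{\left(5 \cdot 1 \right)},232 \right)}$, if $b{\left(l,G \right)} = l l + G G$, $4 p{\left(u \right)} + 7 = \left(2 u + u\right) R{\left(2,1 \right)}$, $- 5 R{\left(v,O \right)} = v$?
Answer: $- \frac{861353}{16} \approx -53835.0$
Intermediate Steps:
$R{\left(v,O \right)} = - \frac{v}{5}$
$p{\left(u \right)} = - \frac{7}{4} - \frac{3 u}{10}$ ($p{\left(u \right)} = - \frac{7}{4} + \frac{\left(2 u + u\right) \left(\left(- \frac{1}{5}\right) 2\right)}{4} = - \frac{7}{4} + \frac{3 u \left(- \frac{2}{5}\right)}{4} = - \frac{7}{4} + \frac{\left(- \frac{6}{5}\right) u}{4} = - \frac{7}{4} - \frac{3 u}{10}$)
$b{\left(l,G \right)} = G^{2} + l^{2}$ ($b{\left(l,G \right)} = l^{2} + G^{2} = G^{2} + l^{2}$)
$- b{\left(p{\left(5 \cdot 1 \right)},232 \right)} = - (232^{2} + \left(- \frac{7}{4} - \frac{3 \cdot 5 \cdot 1}{10}\right)^{2}) = - (53824 + \left(- \frac{7}{4} - \frac{3}{2}\right)^{2}) = - (53824 + \left(- \frac{13}{4}\right)^{2}) = - (53824 + \frac{169}{16}) = \left(-1\right) \frac{861353}{16} = - \frac{861353}{16}$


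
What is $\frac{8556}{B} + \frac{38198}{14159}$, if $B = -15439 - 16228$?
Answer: $\frac{1088471662}{448373053} \approx 2.4276$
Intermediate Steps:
$B = -31667$
$\frac{8556}{B} + \frac{38198}{14159} = \frac{8556}{-31667} + \frac{38198}{14159} = 8556 \left(- \frac{1}{31667}\right) + 38198 \cdot \frac{1}{14159} = - \frac{8556}{31667} + \frac{38198}{14159} = \frac{1088471662}{448373053}$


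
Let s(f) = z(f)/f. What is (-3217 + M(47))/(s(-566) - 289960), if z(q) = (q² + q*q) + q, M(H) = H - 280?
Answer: 3450/291091 ≈ 0.011852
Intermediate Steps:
M(H) = -280 + H
z(q) = q + 2*q² (z(q) = (q² + q²) + q = 2*q² + q = q + 2*q²)
s(f) = 1 + 2*f (s(f) = (f*(1 + 2*f))/f = 1 + 2*f)
(-3217 + M(47))/(s(-566) - 289960) = (-3217 + (-280 + 47))/((1 + 2*(-566)) - 289960) = (-3217 - 233)/((1 - 1132) - 289960) = -3450/(-1131 - 289960) = -3450/(-291091) = -3450*(-1/291091) = 3450/291091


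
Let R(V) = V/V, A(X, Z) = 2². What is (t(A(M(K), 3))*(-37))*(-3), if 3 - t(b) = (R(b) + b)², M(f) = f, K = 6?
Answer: -2442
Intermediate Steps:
A(X, Z) = 4
R(V) = 1
t(b) = 3 - (1 + b)²
(t(A(M(K), 3))*(-37))*(-3) = ((3 - (1 + 4)²)*(-37))*(-3) = ((3 - 1*5²)*(-37))*(-3) = ((3 - 1*25)*(-37))*(-3) = ((3 - 25)*(-37))*(-3) = -22*(-37)*(-3) = 814*(-3) = -2442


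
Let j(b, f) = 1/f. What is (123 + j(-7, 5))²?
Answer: 379456/25 ≈ 15178.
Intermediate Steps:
(123 + j(-7, 5))² = (123 + 1/5)² = (123 + ⅕)² = (616/5)² = 379456/25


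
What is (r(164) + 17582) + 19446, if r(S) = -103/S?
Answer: 6072489/164 ≈ 37027.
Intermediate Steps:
(r(164) + 17582) + 19446 = (-103/164 + 17582) + 19446 = 2883345/164 + 19446 = 6072489/164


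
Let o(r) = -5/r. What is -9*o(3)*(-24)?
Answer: -360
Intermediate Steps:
-9*o(3)*(-24) = -(-45)/3*(-24) = -9*(-5/3)*(-24) = 15*(-24) = -360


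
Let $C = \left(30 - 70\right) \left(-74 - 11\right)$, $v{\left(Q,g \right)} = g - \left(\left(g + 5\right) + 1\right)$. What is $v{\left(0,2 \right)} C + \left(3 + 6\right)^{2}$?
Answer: $-20319$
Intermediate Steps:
$v{\left(Q,g \right)} = -6$ ($v{\left(Q,g \right)} = g - \left(\left(5 + g\right) + 1\right) = g - \left(6 + g\right) = -6$)
$C = 3400$ ($C = \left(-40\right) \left(-85\right) = 3400$)
$v{\left(0,2 \right)} C + \left(3 + 6\right)^{2} = \left(-6\right) 3400 + \left(3 + 6\right)^{2} = -20400 + 9^{2} = -20400 + 81 = -20319$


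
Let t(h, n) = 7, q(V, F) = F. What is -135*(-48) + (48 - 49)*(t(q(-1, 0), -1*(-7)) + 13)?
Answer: 6460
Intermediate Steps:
-135*(-48) + (48 - 49)*(t(q(-1, 0), -1*(-7)) + 13) = -135*(-48) + (48 - 49)*(7 + 13) = 6480 - 1*20 = 6480 - 20 = 6460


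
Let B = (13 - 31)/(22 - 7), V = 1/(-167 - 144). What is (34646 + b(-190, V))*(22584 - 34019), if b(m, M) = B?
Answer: -396163288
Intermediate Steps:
V = -1/311 (V = 1/(-311) = -1/311 ≈ -0.0032154)
B = -6/5 (B = -18/15 = -18*1/15 = -6/5 ≈ -1.2000)
b(m, M) = -6/5
(34646 + b(-190, V))*(22584 - 34019) = (34646 - 6/5)*(22584 - 34019) = (173224/5)*(-11435) = -396163288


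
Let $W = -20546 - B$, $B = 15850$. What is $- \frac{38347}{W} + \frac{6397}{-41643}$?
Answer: $\frac{151562101}{168404292} \approx 0.89999$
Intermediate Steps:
$W = -36396$ ($W = -20546 - 15850 = -36396$)
$- \frac{38347}{W} + \frac{6397}{-41643} = - \frac{38347}{-36396} + \frac{6397}{-41643} = \left(-38347\right) \left(- \frac{1}{36396}\right) + 6397 \left(- \frac{1}{41643}\right) = \frac{38347}{36396} - \frac{6397}{41643} = \frac{151562101}{168404292}$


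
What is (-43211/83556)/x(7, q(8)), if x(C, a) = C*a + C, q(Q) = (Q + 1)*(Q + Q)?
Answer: -6173/12115620 ≈ -0.00050951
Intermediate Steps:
q(Q) = 2*Q*(1 + Q) (q(Q) = (1 + Q)*(2*Q) = 2*Q*(1 + Q))
x(C, a) = C + C*a
(-43211/83556)/x(7, q(8)) = (-43211/83556)/((7*(1 + 2*8*(1 + 8)))) = (-43211*1/83556)/((7*(1 + 2*8*9))) = -43211*1/(7*(1 + 144))/83556 = -43211/(83556*(7*145)) = -43211/83556/1015 = -43211/83556*1/1015 = -6173/12115620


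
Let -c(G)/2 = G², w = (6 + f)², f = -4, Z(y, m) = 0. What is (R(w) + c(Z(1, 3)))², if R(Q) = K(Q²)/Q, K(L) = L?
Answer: 16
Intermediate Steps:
w = 4 (w = (6 - 4)² = 2² = 4)
R(Q) = Q (R(Q) = Q²/Q = Q)
c(G) = -2*G²
(R(w) + c(Z(1, 3)))² = (4 - 2*0²)² = (4 - 2*0)² = (4 + 0)² = 4² = 16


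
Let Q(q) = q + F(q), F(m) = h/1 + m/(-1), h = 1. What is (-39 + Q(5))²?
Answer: 1444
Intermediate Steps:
F(m) = 1 - m (F(m) = 1/1 + m/(-1) = 1*1 + m*(-1) = 1 - m)
Q(q) = 1 (Q(q) = q + (1 - q) = 1)
(-39 + Q(5))² = (-39 + 1)² = (-38)² = 1444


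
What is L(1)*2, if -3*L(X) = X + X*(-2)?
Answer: ⅔ ≈ 0.66667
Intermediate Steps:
L(X) = X/3 (L(X) = -(X + X*(-2))/3 = -(X - 2*X)/3 = -(-1)*X/3 = X/3)
L(1)*2 = ((⅓)*1)*2 = (⅓)*2 = ⅔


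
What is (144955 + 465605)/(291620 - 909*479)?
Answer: -610560/143791 ≈ -4.2462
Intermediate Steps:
(144955 + 465605)/(291620 - 909*479) = 610560/(291620 - 435411) = 610560/(-143791) = 610560*(-1/143791) = -610560/143791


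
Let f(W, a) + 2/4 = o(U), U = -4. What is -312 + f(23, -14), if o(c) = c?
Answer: -633/2 ≈ -316.50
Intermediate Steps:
f(W, a) = -9/2 (f(W, a) = -½ - 4 = -9/2)
-312 + f(23, -14) = -312 - 9/2 = -633/2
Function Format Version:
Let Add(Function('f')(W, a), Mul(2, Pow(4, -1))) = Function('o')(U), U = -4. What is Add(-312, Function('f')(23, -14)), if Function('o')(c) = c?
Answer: Rational(-633, 2) ≈ -316.50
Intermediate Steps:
Function('f')(W, a) = Rational(-9, 2) (Function('f')(W, a) = Add(Rational(-1, 2), -4) = Rational(-9, 2))
Add(-312, Function('f')(23, -14)) = Add(-312, Rational(-9, 2)) = Rational(-633, 2)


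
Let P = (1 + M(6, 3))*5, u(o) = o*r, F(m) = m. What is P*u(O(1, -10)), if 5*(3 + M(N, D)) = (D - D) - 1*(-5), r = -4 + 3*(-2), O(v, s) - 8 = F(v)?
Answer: 450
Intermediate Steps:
O(v, s) = 8 + v
r = -10 (r = -4 - 6 = -10)
M(N, D) = -2 (M(N, D) = -3 + ((D - D) - 1*(-5))/5 = -3 + (0 + 5)/5 = -3 + (1/5)*5 = -3 + 1 = -2)
u(o) = -10*o (u(o) = o*(-10) = -10*o)
P = -5 (P = (1 - 2)*5 = -1*5 = -5)
P*u(O(1, -10)) = -(-50)*(8 + 1) = -(-50)*9 = -5*(-90) = 450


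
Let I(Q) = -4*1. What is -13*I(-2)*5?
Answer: 260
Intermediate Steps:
I(Q) = -4
-13*I(-2)*5 = -13*(-4)*5 = 52*5 = 260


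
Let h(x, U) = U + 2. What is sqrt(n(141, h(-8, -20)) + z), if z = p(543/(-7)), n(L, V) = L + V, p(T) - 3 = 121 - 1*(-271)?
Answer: sqrt(518) ≈ 22.760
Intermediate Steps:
h(x, U) = 2 + U
p(T) = 395 (p(T) = 3 + (121 - 1*(-271)) = 3 + (121 + 271) = 3 + 392 = 395)
z = 395
sqrt(n(141, h(-8, -20)) + z) = sqrt((141 + (2 - 20)) + 395) = sqrt((141 - 18) + 395) = sqrt(123 + 395) = sqrt(518)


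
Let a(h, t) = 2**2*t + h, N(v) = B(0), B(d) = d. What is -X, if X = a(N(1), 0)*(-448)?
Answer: 0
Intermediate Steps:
N(v) = 0
a(h, t) = h + 4*t (a(h, t) = 4*t + h = h + 4*t)
X = 0 (X = (0 + 4*0)*(-448) = (0 + 0)*(-448) = 0*(-448) = 0)
-X = -1*0 = 0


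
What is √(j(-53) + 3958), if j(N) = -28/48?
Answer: 13*√843/6 ≈ 62.908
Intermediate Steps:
j(N) = -7/12 (j(N) = -28*1/48 = -7/12)
√(j(-53) + 3958) = √(-7/12 + 3958) = √(47489/12) = 13*√843/6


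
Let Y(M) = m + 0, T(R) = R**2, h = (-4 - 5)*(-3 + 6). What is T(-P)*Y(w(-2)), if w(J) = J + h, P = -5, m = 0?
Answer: 0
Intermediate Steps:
h = -27 (h = -9*3 = -27)
w(J) = -27 + J (w(J) = J - 27 = -27 + J)
Y(M) = 0 (Y(M) = 0 + 0 = 0)
T(-P)*Y(w(-2)) = (-1*(-5))**2*0 = 5**2*0 = 25*0 = 0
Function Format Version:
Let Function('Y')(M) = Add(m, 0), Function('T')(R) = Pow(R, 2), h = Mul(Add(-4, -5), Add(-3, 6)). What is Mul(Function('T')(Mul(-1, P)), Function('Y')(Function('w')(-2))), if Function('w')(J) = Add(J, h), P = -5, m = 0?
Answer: 0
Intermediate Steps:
h = -27 (h = Mul(-9, 3) = -27)
Function('w')(J) = Add(-27, J) (Function('w')(J) = Add(J, -27) = Add(-27, J))
Function('Y')(M) = 0 (Function('Y')(M) = Add(0, 0) = 0)
Mul(Function('T')(Mul(-1, P)), Function('Y')(Function('w')(-2))) = Mul(Pow(Mul(-1, -5), 2), 0) = Mul(Pow(5, 2), 0) = Mul(25, 0) = 0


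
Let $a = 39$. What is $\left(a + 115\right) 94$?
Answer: $14476$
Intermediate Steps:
$\left(a + 115\right) 94 = \left(39 + 115\right) 94 = 154 \cdot 94 = 14476$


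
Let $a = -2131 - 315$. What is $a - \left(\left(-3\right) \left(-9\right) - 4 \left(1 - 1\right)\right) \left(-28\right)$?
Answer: $-1690$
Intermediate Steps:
$a = -2446$ ($a = -2131 - 315 = -2446$)
$a - \left(\left(-3\right) \left(-9\right) - 4 \left(1 - 1\right)\right) \left(-28\right) = -2446 - \left(\left(-3\right) \left(-9\right) - 4 \left(1 - 1\right)\right) \left(-28\right) = -2446 - \left(27 - 0\right) \left(-28\right) = -2446 - \left(27 + 0\right) \left(-28\right) = -2446 - 27 \left(-28\right) = -2446 - -756 = -2446 + 756 = -1690$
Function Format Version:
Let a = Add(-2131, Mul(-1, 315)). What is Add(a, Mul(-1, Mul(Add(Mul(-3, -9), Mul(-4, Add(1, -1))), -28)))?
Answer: -1690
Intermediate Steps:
a = -2446 (a = Add(-2131, -315) = -2446)
Add(a, Mul(-1, Mul(Add(Mul(-3, -9), Mul(-4, Add(1, -1))), -28))) = Add(-2446, Mul(-1, Mul(Add(Mul(-3, -9), Mul(-4, Add(1, -1))), -28))) = Add(-2446, Mul(-1, Mul(Add(27, Mul(-4, 0)), -28))) = Add(-2446, Mul(-1, Mul(Add(27, 0), -28))) = Add(-2446, Mul(-1, Mul(27, -28))) = Add(-2446, Mul(-1, -756)) = Add(-2446, 756) = -1690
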